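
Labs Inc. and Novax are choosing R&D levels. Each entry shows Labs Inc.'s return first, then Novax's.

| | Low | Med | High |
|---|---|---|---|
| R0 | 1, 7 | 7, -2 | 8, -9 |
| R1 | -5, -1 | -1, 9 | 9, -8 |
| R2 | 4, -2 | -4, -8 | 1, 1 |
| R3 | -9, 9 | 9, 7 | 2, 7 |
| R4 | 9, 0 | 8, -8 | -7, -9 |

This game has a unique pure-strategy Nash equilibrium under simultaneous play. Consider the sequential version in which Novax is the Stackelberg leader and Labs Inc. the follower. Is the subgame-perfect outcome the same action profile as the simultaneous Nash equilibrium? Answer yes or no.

Labs Inc. best-responds to each possible Novax move:
- Low: BR = R4, leader payoff 0.
- Med: BR = R3, leader payoff 7.
- High: BR = R1, leader payoff -8.
Among 0, 7, -8, the best is 7 at Med. Subgame-perfect outcome: (R3, Med) with payoffs (9, 7).
Under simultaneous play:
Labs Inc.'s best replies: Low→R4; Med→R3; High→R1.
Novax's best replies: R0→Low; R1→Med; R2→High; R3→Low; R4→Low.
Only (R4, Low) has each player best-responding; Nash payoffs (9, 0).
Sequential outcome (R3, Med) differs from the Nash profile (R4, Low).

no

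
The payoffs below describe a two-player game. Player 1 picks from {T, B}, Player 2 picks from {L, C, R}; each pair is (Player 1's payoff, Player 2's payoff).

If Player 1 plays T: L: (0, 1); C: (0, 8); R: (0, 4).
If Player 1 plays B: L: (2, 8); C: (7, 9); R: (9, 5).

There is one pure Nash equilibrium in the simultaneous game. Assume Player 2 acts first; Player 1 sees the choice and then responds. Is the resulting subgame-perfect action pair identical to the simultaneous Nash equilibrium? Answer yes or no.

Player 1 best-responds to each possible Player 2 move:
- L: Player 1 compares 0, 2 and picks B; Player 2 would get 8.
- C: Player 1 compares 0, 7 and picks B; Player 2 would get 9.
- R: Player 1 compares 0, 9 and picks B; Player 2 would get 5.
Player 2's induced payoffs are 8, 9, 5, so Player 2 commits to C. Subgame-perfect outcome: (B, C) with payoffs (7, 9).
For the simultaneous game, intersect best replies.
Player 1's best replies: L→B; C→B; R→B.
Player 2's best replies: T→C; B→C.
Only (B, C) has each player best-responding; Nash payoffs (7, 9).
Sequential outcome (B, C) coincides with the Nash profile (B, C).

yes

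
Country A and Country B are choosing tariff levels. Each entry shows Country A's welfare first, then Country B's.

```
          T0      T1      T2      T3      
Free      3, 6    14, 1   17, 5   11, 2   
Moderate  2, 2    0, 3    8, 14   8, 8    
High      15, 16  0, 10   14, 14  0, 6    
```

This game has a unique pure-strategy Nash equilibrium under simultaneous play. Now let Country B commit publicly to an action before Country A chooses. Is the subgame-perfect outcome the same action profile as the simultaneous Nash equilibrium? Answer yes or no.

yes

Work backward from Country A's decision.
- T0: BR = High, leader payoff 16.
- T1: BR = Free, leader payoff 1.
- T2: BR = Free, leader payoff 5.
- T3: BR = Free, leader payoff 2.
Country B's induced payoffs are 16, 1, 5, 2, so Country B commits to T0. Subgame-perfect outcome: (High, T0) with payoffs (15, 16).
For the simultaneous game, intersect best replies.
Country A's best replies: T0→High; T1→Free; T2→Free; T3→Free.
Country B's best replies: Free→T0; Moderate→T2; High→T0.
Only (High, T0) has each player best-responding; Nash payoffs (15, 16).
Sequential outcome (High, T0) coincides with the Nash profile (High, T0).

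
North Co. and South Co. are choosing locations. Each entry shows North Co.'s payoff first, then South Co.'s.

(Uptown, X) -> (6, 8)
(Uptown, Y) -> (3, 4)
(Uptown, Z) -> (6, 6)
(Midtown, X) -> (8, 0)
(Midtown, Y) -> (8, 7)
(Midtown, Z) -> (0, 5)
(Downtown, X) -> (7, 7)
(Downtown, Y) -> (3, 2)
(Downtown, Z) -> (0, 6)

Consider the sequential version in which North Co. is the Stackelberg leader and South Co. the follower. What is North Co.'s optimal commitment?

Midtown

Solve by backward induction (North Co. leads).
- Uptown: South Co. compares 8, 4, 6 and picks X; North Co. would get 6.
- Midtown: South Co. compares 0, 7, 5 and picks Y; North Co. would get 8.
- Downtown: South Co. compares 7, 2, 6 and picks X; North Co. would get 7.
Among 6, 8, 7, the best is 8 at Midtown. Subgame-perfect outcome: (Midtown, Y) with payoffs (8, 7).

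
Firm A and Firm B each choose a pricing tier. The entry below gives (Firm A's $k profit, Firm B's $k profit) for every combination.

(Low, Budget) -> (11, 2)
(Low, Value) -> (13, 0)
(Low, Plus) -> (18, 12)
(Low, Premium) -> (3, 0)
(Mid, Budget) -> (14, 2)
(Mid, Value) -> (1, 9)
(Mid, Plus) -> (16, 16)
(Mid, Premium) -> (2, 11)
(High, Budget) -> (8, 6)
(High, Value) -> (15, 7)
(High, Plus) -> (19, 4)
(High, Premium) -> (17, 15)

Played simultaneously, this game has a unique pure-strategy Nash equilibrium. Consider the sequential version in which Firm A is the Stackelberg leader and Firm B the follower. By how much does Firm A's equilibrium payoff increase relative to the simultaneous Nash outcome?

Solve by backward induction (Firm A leads).
- Low → Firm B plays Plus (best of 2, 0, 12, 0); Firm A gets 18.
- Mid → Firm B plays Plus (best of 2, 9, 16, 11); Firm A gets 16.
- High → Firm B plays Premium (best of 6, 7, 4, 15); Firm A gets 17.
Among 18, 16, 17, the best is 18 at Low. Subgame-perfect outcome: (Low, Plus) with payoffs (18, 12).
Under simultaneous play:
Firm A's best replies: Budget→Mid; Value→High; Plus→High; Premium→High.
Firm B's best replies: Low→Plus; Mid→Plus; High→Premium.
The unique mutual best reply is (High, Premium), giving (17, 15).
Firm A's commitment gain: 18 − 17 = 1.

1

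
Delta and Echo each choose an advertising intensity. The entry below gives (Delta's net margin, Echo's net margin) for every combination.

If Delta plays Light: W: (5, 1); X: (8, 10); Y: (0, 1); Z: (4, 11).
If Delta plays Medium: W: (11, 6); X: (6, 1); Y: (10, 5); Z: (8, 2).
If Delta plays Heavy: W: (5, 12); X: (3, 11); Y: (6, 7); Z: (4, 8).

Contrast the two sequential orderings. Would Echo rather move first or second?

If Delta leads: Echo's best replies are Light→Z, Medium→W, Heavy→W; Delta's induced payoffs 4, 11, 5; outcome (Medium, W), payoffs (11, 6).
If Echo leads: Delta's best replies are W→Medium, X→Light, Y→Medium, Z→Medium; Echo's induced payoffs 6, 10, 5, 2; outcome (Light, X), payoffs (8, 10).
Echo gets 10 moving first and 6 moving second, so Echo prefers to move first.

first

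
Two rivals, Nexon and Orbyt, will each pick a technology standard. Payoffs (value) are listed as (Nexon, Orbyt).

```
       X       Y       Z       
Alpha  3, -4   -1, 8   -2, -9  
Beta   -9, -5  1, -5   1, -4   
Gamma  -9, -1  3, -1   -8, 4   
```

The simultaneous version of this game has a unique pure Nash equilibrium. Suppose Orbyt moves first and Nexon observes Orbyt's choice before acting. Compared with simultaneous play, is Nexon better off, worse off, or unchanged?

better off

Solve by backward induction (Orbyt leads).
- X: Nexon compares 3, -9, -9 and picks Alpha; Orbyt would get -4.
- Y: Nexon compares -1, 1, 3 and picks Gamma; Orbyt would get -1.
- Z: Nexon compares -2, 1, -8 and picks Beta; Orbyt would get -4.
Orbyt's induced payoffs are -4, -1, -4, so Orbyt commits to Y. Subgame-perfect outcome: (Gamma, Y) with payoffs (3, -1).
Under simultaneous play:
Nexon's best replies: X→Alpha; Y→Gamma; Z→Beta.
Orbyt's best replies: Alpha→Y; Beta→Z; Gamma→Z.
Only (Beta, Z) has each player best-responding; Nash payoffs (1, -4).
Nexon earns 3 sequentially versus 1 at the Nash outcome: better off.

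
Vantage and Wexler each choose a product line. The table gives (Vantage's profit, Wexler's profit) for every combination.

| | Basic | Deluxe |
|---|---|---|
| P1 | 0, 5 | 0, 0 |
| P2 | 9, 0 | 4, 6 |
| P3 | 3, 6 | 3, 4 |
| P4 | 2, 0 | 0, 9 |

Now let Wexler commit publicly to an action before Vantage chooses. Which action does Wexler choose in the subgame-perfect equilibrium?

Deluxe

Vantage best-responds to each possible Wexler move:
- Basic: BR = P2, leader payoff 0.
- Deluxe: BR = P2, leader payoff 6.
Wexler's induced payoffs are 0, 6, so Wexler commits to Deluxe. Subgame-perfect outcome: (P2, Deluxe) with payoffs (4, 6).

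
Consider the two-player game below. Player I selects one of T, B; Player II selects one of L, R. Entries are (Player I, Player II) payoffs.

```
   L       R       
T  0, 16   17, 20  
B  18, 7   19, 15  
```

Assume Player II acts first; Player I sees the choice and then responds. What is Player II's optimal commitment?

R

Work backward from Player I's decision.
- L: BR = B, leader payoff 7.
- R: BR = B, leader payoff 15.
Maximizing over 7, 15, Player II chooses R. Subgame-perfect outcome: (B, R) with payoffs (19, 15).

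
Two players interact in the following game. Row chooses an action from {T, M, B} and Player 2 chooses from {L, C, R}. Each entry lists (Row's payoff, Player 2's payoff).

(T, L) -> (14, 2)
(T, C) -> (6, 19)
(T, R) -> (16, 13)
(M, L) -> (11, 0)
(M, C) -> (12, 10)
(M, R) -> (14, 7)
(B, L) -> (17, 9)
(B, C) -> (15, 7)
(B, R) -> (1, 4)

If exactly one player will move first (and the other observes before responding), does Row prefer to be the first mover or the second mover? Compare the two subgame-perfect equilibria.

first

If Row leads: Player 2's best replies are T→C, M→C, B→L; Row's induced payoffs 6, 12, 17; outcome (B, L), payoffs (17, 9).
If Player 2 leads: Row's best replies are L→B, C→B, R→T; Player 2's induced payoffs 9, 7, 13; outcome (T, R), payoffs (16, 13).
Row gets 17 moving first and 16 moving second, so Row prefers to move first.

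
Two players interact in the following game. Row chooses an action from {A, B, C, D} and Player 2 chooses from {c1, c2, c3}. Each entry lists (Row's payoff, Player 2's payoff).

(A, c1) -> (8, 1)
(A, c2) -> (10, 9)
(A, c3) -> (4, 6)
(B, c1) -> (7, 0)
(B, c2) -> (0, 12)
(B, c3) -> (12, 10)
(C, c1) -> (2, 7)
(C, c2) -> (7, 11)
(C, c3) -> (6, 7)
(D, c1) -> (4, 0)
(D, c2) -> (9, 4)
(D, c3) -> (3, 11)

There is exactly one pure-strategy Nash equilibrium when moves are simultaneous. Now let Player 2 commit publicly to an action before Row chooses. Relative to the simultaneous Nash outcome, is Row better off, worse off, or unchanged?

Work backward from Row's decision.
- c1: Row compares 8, 7, 2, 4 and picks A; Player 2 would get 1.
- c2: Row compares 10, 0, 7, 9 and picks A; Player 2 would get 9.
- c3: Row compares 4, 12, 6, 3 and picks B; Player 2 would get 10.
Player 2's induced payoffs are 1, 9, 10, so Player 2 commits to c3. Subgame-perfect outcome: (B, c3) with payoffs (12, 10).
Now find the simultaneous Nash equilibrium.
Row's best replies: c1→A; c2→A; c3→B.
Player 2's best replies: A→c2; B→c2; C→c2; D→c3.
Only (A, c2) has each player best-responding; Nash payoffs (10, 9).
Row earns 12 sequentially versus 10 at the Nash outcome: better off.

better off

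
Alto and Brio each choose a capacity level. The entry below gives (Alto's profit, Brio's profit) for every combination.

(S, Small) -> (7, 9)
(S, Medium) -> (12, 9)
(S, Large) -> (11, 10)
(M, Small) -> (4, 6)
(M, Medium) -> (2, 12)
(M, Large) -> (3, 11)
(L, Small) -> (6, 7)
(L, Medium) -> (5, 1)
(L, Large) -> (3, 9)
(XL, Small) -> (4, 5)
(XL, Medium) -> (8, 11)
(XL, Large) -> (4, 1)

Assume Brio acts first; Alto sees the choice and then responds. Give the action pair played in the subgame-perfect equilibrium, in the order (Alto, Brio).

(S, Large)

Backward induction with Brio moving first.
- Small: BR = S, leader payoff 9.
- Medium: BR = S, leader payoff 9.
- Large: BR = S, leader payoff 10.
Brio's induced payoffs are 9, 9, 10, so Brio commits to Large. Subgame-perfect outcome: (S, Large) with payoffs (11, 10).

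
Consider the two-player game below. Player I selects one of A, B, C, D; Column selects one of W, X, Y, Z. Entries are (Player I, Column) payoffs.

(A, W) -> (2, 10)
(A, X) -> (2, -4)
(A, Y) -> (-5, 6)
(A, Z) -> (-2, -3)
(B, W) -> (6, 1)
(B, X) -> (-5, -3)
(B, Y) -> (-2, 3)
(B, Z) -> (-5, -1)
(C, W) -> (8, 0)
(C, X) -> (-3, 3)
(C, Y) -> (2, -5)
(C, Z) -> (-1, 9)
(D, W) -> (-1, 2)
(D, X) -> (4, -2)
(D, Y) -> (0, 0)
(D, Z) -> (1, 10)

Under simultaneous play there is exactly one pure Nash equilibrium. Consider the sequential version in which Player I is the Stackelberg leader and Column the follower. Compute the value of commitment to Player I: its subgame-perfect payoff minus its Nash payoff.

Backward induction with Player I moving first.
- A: Column compares 10, -4, 6, -3 and picks W; Player I would get 2.
- B: Column compares 1, -3, 3, -1 and picks Y; Player I would get -2.
- C: Column compares 0, 3, -5, 9 and picks Z; Player I would get -1.
- D: Column compares 2, -2, 0, 10 and picks Z; Player I would get 1.
Player I's induced payoffs are 2, -2, -1, 1, so Player I commits to A. Subgame-perfect outcome: (A, W) with payoffs (2, 10).
Under simultaneous play:
Player I's best replies: W→C; X→D; Y→C; Z→D.
Column's best replies: A→W; B→Y; C→Z; D→Z.
Only (D, Z) has each player best-responding; Nash payoffs (1, 10).
Player I's commitment gain: 2 − 1 = 1.

1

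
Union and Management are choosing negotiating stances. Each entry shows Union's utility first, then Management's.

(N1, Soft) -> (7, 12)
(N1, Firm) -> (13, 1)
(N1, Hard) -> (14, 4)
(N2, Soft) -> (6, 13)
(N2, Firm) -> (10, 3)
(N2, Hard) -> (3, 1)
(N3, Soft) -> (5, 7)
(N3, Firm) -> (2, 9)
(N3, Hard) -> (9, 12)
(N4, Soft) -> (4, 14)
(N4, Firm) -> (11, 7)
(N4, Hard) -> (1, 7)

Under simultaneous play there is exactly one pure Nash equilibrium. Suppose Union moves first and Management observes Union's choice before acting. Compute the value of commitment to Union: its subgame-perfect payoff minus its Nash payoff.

2

Management best-responds to each possible Union move:
- N1: BR = Soft, leader payoff 7.
- N2: BR = Soft, leader payoff 6.
- N3: BR = Hard, leader payoff 9.
- N4: BR = Soft, leader payoff 4.
Among 7, 6, 9, 4, the best is 9 at N3. Subgame-perfect outcome: (N3, Hard) with payoffs (9, 12).
Under simultaneous play:
Union's best replies: Soft→N1; Firm→N1; Hard→N1.
Management's best replies: N1→Soft; N2→Soft; N3→Hard; N4→Soft.
Only (N1, Soft) has each player best-responding; Nash payoffs (7, 12).
Union's commitment gain: 9 − 7 = 2.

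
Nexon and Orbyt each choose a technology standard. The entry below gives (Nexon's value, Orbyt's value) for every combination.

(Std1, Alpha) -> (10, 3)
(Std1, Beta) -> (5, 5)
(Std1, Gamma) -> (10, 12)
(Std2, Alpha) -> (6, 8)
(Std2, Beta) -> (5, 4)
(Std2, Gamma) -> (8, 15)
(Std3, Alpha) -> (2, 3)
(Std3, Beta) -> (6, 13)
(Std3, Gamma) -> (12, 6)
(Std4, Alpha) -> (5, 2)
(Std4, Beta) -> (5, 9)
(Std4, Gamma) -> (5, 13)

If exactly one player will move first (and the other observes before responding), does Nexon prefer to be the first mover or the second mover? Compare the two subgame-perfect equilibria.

If Nexon leads: Orbyt's best replies are Std1→Gamma, Std2→Gamma, Std3→Beta, Std4→Gamma; Nexon's induced payoffs 10, 8, 6, 5; outcome (Std1, Gamma), payoffs (10, 12).
If Orbyt leads: Nexon's best replies are Alpha→Std1, Beta→Std3, Gamma→Std3; Orbyt's induced payoffs 3, 13, 6; outcome (Std3, Beta), payoffs (6, 13).
Nexon gets 10 moving first and 6 moving second, so Nexon prefers to move first.

first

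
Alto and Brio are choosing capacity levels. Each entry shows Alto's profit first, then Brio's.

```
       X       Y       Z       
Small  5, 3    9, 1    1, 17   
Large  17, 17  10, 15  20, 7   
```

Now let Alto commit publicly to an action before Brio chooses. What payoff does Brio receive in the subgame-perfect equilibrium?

17

Backward induction with Alto moving first.
- Small: BR = Z, leader payoff 1.
- Large: BR = X, leader payoff 17.
Maximizing over 1, 17, Alto chooses Large. Subgame-perfect outcome: (Large, X) with payoffs (17, 17).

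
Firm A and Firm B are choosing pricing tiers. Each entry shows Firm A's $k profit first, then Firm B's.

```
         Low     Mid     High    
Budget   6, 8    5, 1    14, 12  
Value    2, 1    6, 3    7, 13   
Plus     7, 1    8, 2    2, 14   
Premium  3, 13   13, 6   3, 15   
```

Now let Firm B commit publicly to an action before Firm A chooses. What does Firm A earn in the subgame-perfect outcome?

14

Firm A best-responds to each possible Firm B move:
- Low: BR = Plus, leader payoff 1.
- Mid: BR = Premium, leader payoff 6.
- High: BR = Budget, leader payoff 12.
Maximizing over 1, 6, 12, Firm B chooses High. Subgame-perfect outcome: (Budget, High) with payoffs (14, 12).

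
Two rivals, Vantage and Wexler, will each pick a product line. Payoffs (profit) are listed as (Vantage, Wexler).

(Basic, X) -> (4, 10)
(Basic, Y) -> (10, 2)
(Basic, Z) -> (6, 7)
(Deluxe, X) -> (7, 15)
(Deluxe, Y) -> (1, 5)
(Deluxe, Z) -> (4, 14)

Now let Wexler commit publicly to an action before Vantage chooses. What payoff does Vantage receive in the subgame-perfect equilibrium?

7

Backward induction with Wexler moving first.
- X → Vantage plays Deluxe (best of 4, 7); Wexler gets 15.
- Y → Vantage plays Basic (best of 10, 1); Wexler gets 2.
- Z → Vantage plays Basic (best of 6, 4); Wexler gets 7.
Maximizing over 15, 2, 7, Wexler chooses X. Subgame-perfect outcome: (Deluxe, X) with payoffs (7, 15).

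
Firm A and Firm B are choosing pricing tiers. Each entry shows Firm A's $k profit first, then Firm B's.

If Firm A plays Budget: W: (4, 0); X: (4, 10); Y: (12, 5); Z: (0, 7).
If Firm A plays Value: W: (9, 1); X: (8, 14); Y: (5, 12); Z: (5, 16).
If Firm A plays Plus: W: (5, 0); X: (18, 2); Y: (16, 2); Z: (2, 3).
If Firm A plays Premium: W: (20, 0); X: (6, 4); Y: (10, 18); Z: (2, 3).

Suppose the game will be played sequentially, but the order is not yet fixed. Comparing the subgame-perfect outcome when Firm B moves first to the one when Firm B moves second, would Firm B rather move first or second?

If Firm A leads: Firm B's best replies are Budget→X, Value→Z, Plus→Z, Premium→Y; Firm A's induced payoffs 4, 5, 2, 10; outcome (Premium, Y), payoffs (10, 18).
If Firm B leads: Firm A's best replies are W→Premium, X→Plus, Y→Plus, Z→Value; Firm B's induced payoffs 0, 2, 2, 16; outcome (Value, Z), payoffs (5, 16).
Firm B gets 16 moving first and 18 moving second, so Firm B prefers to move second.

second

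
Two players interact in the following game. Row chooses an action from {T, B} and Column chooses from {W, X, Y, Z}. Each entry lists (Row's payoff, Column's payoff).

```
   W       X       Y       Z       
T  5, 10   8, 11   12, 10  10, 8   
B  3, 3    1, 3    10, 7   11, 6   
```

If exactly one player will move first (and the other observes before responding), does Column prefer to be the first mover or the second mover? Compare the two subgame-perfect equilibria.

first

If Row leads: Column's best replies are T→X, B→Y; Row's induced payoffs 8, 10; outcome (B, Y), payoffs (10, 7).
If Column leads: Row's best replies are W→T, X→T, Y→T, Z→B; Column's induced payoffs 10, 11, 10, 6; outcome (T, X), payoffs (8, 11).
Column gets 11 moving first and 7 moving second, so Column prefers to move first.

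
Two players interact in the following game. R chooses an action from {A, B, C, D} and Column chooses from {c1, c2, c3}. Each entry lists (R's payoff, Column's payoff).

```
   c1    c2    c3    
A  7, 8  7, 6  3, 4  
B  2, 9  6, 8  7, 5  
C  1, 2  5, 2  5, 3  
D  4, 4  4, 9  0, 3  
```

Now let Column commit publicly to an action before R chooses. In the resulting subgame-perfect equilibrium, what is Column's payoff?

8

Solve by backward induction (Column leads).
- c1 → R plays A (best of 7, 2, 1, 4); Column gets 8.
- c2 → R plays A (best of 7, 6, 5, 4); Column gets 6.
- c3 → R plays B (best of 3, 7, 5, 0); Column gets 5.
Column's induced payoffs are 8, 6, 5, so Column commits to c1. Subgame-perfect outcome: (A, c1) with payoffs (7, 8).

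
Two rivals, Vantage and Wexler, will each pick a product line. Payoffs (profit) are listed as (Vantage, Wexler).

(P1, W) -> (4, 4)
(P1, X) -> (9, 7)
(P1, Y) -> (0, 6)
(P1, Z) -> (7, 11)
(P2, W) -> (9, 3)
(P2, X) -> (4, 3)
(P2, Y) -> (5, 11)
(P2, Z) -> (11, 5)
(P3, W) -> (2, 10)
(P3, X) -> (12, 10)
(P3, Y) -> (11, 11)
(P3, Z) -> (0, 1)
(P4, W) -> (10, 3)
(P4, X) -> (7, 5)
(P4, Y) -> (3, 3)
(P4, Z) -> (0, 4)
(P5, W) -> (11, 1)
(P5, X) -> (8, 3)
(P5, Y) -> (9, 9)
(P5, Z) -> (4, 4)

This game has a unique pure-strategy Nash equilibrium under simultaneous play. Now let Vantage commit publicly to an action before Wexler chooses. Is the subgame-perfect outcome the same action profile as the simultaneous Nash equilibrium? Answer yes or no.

yes

Backward induction with Vantage moving first.
- P1: Wexler compares 4, 7, 6, 11 and picks Z; Vantage would get 7.
- P2: Wexler compares 3, 3, 11, 5 and picks Y; Vantage would get 5.
- P3: Wexler compares 10, 10, 11, 1 and picks Y; Vantage would get 11.
- P4: Wexler compares 3, 5, 3, 4 and picks X; Vantage would get 7.
- P5: Wexler compares 1, 3, 9, 4 and picks Y; Vantage would get 9.
Vantage's induced payoffs are 7, 5, 11, 7, 9, so Vantage commits to P3. Subgame-perfect outcome: (P3, Y) with payoffs (11, 11).
Now find the simultaneous Nash equilibrium.
Vantage's best replies: W→P5; X→P3; Y→P3; Z→P2.
Wexler's best replies: P1→Z; P2→Y; P3→Y; P4→X; P5→Y.
The unique mutual best reply is (P3, Y), giving (11, 11).
Sequential outcome (P3, Y) coincides with the Nash profile (P3, Y).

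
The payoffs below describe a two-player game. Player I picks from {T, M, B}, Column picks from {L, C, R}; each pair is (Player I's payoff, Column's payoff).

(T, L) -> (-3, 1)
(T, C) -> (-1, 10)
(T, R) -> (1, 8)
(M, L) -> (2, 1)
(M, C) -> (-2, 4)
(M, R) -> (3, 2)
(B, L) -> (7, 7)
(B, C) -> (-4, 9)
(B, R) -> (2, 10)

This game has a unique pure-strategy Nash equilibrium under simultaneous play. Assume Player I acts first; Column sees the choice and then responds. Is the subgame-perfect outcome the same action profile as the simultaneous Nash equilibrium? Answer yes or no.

no

Solve by backward induction (Player I leads).
- T → Column plays C (best of 1, 10, 8); Player I gets -1.
- M → Column plays C (best of 1, 4, 2); Player I gets -2.
- B → Column plays R (best of 7, 9, 10); Player I gets 2.
Player I's induced payoffs are -1, -2, 2, so Player I commits to B. Subgame-perfect outcome: (B, R) with payoffs (2, 10).
For the simultaneous game, intersect best replies.
Player I's best replies: L→B; C→T; R→M.
Column's best replies: T→C; M→C; B→R.
Only (T, C) has each player best-responding; Nash payoffs (-1, 10).
Sequential outcome (B, R) differs from the Nash profile (T, C).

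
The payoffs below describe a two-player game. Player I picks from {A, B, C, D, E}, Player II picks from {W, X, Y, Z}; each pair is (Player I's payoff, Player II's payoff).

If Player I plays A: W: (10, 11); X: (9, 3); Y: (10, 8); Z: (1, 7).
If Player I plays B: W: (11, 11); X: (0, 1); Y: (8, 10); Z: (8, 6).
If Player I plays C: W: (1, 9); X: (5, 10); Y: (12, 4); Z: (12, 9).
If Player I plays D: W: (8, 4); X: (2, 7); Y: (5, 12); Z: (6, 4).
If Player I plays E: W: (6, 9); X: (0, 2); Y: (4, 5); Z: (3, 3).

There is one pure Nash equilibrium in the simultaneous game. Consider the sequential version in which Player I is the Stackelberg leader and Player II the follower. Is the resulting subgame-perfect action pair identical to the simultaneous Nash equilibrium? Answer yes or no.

yes

Player II best-responds to each possible Player I move:
- A: BR = W, leader payoff 10.
- B: BR = W, leader payoff 11.
- C: BR = X, leader payoff 5.
- D: BR = Y, leader payoff 5.
- E: BR = W, leader payoff 6.
Among 10, 11, 5, 5, 6, the best is 11 at B. Subgame-perfect outcome: (B, W) with payoffs (11, 11).
Under simultaneous play:
Player I's best replies: W→B; X→A; Y→C; Z→C.
Player II's best replies: A→W; B→W; C→X; D→Y; E→W.
The unique mutual best reply is (B, W), giving (11, 11).
Sequential outcome (B, W) coincides with the Nash profile (B, W).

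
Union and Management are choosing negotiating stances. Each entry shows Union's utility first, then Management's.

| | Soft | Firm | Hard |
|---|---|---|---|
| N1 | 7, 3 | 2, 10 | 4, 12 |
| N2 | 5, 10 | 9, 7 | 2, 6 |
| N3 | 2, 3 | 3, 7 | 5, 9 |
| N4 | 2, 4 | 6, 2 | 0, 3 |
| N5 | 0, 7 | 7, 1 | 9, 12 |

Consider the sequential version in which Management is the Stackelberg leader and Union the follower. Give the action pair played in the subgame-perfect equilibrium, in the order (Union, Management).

Union best-responds to each possible Management move:
- Soft: Union compares 7, 5, 2, 2, 0 and picks N1; Management would get 3.
- Firm: Union compares 2, 9, 3, 6, 7 and picks N2; Management would get 7.
- Hard: Union compares 4, 2, 5, 0, 9 and picks N5; Management would get 12.
Management's induced payoffs are 3, 7, 12, so Management commits to Hard. Subgame-perfect outcome: (N5, Hard) with payoffs (9, 12).

(N5, Hard)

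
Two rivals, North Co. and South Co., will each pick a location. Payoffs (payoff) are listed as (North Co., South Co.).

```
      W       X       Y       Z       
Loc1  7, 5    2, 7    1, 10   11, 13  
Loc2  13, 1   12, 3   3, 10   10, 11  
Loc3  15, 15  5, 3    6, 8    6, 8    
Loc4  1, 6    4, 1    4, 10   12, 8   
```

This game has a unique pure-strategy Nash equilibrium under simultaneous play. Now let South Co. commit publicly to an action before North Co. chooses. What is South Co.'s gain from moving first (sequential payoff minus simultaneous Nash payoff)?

0

Backward induction with South Co. moving first.
- W: North Co. compares 7, 13, 15, 1 and picks Loc3; South Co. would get 15.
- X: North Co. compares 2, 12, 5, 4 and picks Loc2; South Co. would get 3.
- Y: North Co. compares 1, 3, 6, 4 and picks Loc3; South Co. would get 8.
- Z: North Co. compares 11, 10, 6, 12 and picks Loc4; South Co. would get 8.
Maximizing over 15, 3, 8, 8, South Co. chooses W. Subgame-perfect outcome: (Loc3, W) with payoffs (15, 15).
For the simultaneous game, intersect best replies.
North Co.'s best replies: W→Loc3; X→Loc2; Y→Loc3; Z→Loc4.
South Co.'s best replies: Loc1→Z; Loc2→Z; Loc3→W; Loc4→Y.
Only (Loc3, W) has each player best-responding; Nash payoffs (15, 15).
South Co.'s commitment gain: 15 − 15 = 0.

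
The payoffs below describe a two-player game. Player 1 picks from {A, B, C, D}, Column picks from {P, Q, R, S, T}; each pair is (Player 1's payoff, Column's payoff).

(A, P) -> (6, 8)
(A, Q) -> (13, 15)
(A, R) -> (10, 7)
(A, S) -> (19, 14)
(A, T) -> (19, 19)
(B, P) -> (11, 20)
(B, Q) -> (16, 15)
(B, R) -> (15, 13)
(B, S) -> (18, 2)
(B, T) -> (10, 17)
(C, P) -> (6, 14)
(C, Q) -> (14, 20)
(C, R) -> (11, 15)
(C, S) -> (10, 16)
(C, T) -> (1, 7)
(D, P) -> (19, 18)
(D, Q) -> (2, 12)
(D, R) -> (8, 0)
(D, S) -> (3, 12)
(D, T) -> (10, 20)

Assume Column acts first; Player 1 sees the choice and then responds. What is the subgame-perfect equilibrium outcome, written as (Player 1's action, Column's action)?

(A, T)

Solve by backward induction (Column leads).
- P: BR = D, leader payoff 18.
- Q: BR = B, leader payoff 15.
- R: BR = B, leader payoff 13.
- S: BR = A, leader payoff 14.
- T: BR = A, leader payoff 19.
Maximizing over 18, 15, 13, 14, 19, Column chooses T. Subgame-perfect outcome: (A, T) with payoffs (19, 19).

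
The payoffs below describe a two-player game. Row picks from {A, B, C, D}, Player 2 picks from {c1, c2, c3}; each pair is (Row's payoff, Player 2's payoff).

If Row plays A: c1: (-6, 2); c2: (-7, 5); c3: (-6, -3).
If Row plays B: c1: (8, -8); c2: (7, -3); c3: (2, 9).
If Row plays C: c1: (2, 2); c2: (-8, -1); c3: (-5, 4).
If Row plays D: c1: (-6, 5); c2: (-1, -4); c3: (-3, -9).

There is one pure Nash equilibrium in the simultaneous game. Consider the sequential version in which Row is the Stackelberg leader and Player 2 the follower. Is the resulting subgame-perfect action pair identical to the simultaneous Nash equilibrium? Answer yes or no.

yes

Work backward from Player 2's decision.
- A: Player 2 compares 2, 5, -3 and picks c2; Row would get -7.
- B: Player 2 compares -8, -3, 9 and picks c3; Row would get 2.
- C: Player 2 compares 2, -1, 4 and picks c3; Row would get -5.
- D: Player 2 compares 5, -4, -9 and picks c1; Row would get -6.
Maximizing over -7, 2, -5, -6, Row chooses B. Subgame-perfect outcome: (B, c3) with payoffs (2, 9).
For the simultaneous game, intersect best replies.
Row's best replies: c1→B; c2→B; c3→B.
Player 2's best replies: A→c2; B→c3; C→c3; D→c1.
Only (B, c3) has each player best-responding; Nash payoffs (2, 9).
Sequential outcome (B, c3) coincides with the Nash profile (B, c3).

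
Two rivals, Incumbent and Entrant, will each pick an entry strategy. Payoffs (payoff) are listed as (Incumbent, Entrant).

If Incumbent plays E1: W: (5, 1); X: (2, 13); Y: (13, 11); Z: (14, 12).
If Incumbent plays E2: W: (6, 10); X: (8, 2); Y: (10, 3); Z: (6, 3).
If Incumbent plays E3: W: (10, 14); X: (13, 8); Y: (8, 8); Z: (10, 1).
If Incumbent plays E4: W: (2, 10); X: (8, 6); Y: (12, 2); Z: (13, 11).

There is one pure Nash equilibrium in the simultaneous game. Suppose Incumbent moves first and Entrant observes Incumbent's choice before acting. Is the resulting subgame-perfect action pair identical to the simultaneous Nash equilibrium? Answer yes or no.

Work backward from Entrant's decision.
- E1 → Entrant plays X (best of 1, 13, 11, 12); Incumbent gets 2.
- E2 → Entrant plays W (best of 10, 2, 3, 3); Incumbent gets 6.
- E3 → Entrant plays W (best of 14, 8, 8, 1); Incumbent gets 10.
- E4 → Entrant plays Z (best of 10, 6, 2, 11); Incumbent gets 13.
Maximizing over 2, 6, 10, 13, Incumbent chooses E4. Subgame-perfect outcome: (E4, Z) with payoffs (13, 11).
Under simultaneous play:
Incumbent's best replies: W→E3; X→E3; Y→E1; Z→E1.
Entrant's best replies: E1→X; E2→W; E3→W; E4→Z.
Only (E3, W) has each player best-responding; Nash payoffs (10, 14).
Sequential outcome (E4, Z) differs from the Nash profile (E3, W).

no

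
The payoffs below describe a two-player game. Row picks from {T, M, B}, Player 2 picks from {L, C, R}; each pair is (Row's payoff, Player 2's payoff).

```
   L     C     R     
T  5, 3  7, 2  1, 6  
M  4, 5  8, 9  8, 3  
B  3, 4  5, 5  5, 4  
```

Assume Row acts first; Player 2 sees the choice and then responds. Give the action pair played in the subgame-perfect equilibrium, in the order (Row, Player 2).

(M, C)

Work backward from Player 2's decision.
- T → Player 2 plays R (best of 3, 2, 6); Row gets 1.
- M → Player 2 plays C (best of 5, 9, 3); Row gets 8.
- B → Player 2 plays C (best of 4, 5, 4); Row gets 5.
Maximizing over 1, 8, 5, Row chooses M. Subgame-perfect outcome: (M, C) with payoffs (8, 9).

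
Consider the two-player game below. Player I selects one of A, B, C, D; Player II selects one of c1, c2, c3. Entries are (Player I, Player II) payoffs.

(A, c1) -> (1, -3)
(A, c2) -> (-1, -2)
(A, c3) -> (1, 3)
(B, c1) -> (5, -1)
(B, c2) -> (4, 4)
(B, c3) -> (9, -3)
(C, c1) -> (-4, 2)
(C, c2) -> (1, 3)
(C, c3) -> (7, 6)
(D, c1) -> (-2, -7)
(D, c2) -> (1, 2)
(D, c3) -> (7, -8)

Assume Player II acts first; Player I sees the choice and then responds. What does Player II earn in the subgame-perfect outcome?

4

Player I best-responds to each possible Player II move:
- c1: BR = B, leader payoff -1.
- c2: BR = B, leader payoff 4.
- c3: BR = B, leader payoff -3.
Among -1, 4, -3, the best is 4 at c2. Subgame-perfect outcome: (B, c2) with payoffs (4, 4).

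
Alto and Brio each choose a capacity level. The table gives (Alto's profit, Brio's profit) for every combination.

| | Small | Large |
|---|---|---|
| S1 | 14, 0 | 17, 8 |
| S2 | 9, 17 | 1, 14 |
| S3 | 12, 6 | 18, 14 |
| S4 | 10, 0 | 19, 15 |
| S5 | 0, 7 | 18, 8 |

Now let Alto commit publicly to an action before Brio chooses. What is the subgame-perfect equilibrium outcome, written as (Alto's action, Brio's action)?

(S4, Large)

Solve by backward induction (Alto leads).
- S1: Brio compares 0, 8 and picks Large; Alto would get 17.
- S2: Brio compares 17, 14 and picks Small; Alto would get 9.
- S3: Brio compares 6, 14 and picks Large; Alto would get 18.
- S4: Brio compares 0, 15 and picks Large; Alto would get 19.
- S5: Brio compares 7, 8 and picks Large; Alto would get 18.
Maximizing over 17, 9, 18, 19, 18, Alto chooses S4. Subgame-perfect outcome: (S4, Large) with payoffs (19, 15).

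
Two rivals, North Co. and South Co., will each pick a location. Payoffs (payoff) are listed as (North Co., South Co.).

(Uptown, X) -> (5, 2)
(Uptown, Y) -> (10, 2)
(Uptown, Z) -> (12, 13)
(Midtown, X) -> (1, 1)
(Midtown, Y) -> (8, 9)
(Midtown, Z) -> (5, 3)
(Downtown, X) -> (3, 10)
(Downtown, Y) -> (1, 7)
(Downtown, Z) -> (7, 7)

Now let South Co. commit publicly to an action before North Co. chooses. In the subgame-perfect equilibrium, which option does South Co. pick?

Z

Backward induction with South Co. moving first.
- X: BR = Uptown, leader payoff 2.
- Y: BR = Uptown, leader payoff 2.
- Z: BR = Uptown, leader payoff 13.
Maximizing over 2, 2, 13, South Co. chooses Z. Subgame-perfect outcome: (Uptown, Z) with payoffs (12, 13).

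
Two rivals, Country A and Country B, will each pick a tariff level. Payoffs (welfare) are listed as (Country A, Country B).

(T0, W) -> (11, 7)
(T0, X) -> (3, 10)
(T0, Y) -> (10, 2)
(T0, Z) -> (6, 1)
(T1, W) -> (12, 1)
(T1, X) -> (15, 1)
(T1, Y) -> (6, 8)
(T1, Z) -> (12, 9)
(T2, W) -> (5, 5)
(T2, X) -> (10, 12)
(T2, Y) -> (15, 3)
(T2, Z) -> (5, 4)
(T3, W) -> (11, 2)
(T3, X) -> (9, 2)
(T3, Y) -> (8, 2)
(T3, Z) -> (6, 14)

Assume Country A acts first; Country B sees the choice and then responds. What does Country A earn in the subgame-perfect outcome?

12

Work backward from Country B's decision.
- T0: Country B compares 7, 10, 2, 1 and picks X; Country A would get 3.
- T1: Country B compares 1, 1, 8, 9 and picks Z; Country A would get 12.
- T2: Country B compares 5, 12, 3, 4 and picks X; Country A would get 10.
- T3: Country B compares 2, 2, 2, 14 and picks Z; Country A would get 6.
Maximizing over 3, 12, 10, 6, Country A chooses T1. Subgame-perfect outcome: (T1, Z) with payoffs (12, 9).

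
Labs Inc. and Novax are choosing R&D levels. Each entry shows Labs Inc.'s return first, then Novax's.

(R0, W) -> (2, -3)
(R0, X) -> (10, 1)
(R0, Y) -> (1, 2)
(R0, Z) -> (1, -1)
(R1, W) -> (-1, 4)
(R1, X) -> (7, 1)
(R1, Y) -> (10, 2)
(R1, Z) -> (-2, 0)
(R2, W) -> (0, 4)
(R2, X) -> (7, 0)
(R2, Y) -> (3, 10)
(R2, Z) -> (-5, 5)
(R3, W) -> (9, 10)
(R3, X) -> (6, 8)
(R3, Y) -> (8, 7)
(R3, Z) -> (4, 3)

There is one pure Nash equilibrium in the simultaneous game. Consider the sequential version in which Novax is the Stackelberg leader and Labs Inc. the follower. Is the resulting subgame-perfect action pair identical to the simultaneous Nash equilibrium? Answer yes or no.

yes

Backward induction with Novax moving first.
- W: Labs Inc. compares 2, -1, 0, 9 and picks R3; Novax would get 10.
- X: Labs Inc. compares 10, 7, 7, 6 and picks R0; Novax would get 1.
- Y: Labs Inc. compares 1, 10, 3, 8 and picks R1; Novax would get 2.
- Z: Labs Inc. compares 1, -2, -5, 4 and picks R3; Novax would get 3.
Among 10, 1, 2, 3, the best is 10 at W. Subgame-perfect outcome: (R3, W) with payoffs (9, 10).
Now find the simultaneous Nash equilibrium.
Labs Inc.'s best replies: W→R3; X→R0; Y→R1; Z→R3.
Novax's best replies: R0→Y; R1→W; R2→Y; R3→W.
Only (R3, W) has each player best-responding; Nash payoffs (9, 10).
Sequential outcome (R3, W) coincides with the Nash profile (R3, W).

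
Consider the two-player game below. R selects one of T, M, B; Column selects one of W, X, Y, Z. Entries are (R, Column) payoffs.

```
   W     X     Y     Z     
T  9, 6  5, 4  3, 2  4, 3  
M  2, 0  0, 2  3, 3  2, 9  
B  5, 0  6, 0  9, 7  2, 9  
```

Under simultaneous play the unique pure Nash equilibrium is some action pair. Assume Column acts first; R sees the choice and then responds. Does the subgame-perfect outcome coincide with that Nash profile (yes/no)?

no

R best-responds to each possible Column move:
- W → R plays T (best of 9, 2, 5); Column gets 6.
- X → R plays B (best of 5, 0, 6); Column gets 0.
- Y → R plays B (best of 3, 3, 9); Column gets 7.
- Z → R plays T (best of 4, 2, 2); Column gets 3.
Column's induced payoffs are 6, 0, 7, 3, so Column commits to Y. Subgame-perfect outcome: (B, Y) with payoffs (9, 7).
For the simultaneous game, intersect best replies.
R's best replies: W→T; X→B; Y→B; Z→T.
Column's best replies: T→W; M→Z; B→Z.
Only (T, W) has each player best-responding; Nash payoffs (9, 6).
Sequential outcome (B, Y) differs from the Nash profile (T, W).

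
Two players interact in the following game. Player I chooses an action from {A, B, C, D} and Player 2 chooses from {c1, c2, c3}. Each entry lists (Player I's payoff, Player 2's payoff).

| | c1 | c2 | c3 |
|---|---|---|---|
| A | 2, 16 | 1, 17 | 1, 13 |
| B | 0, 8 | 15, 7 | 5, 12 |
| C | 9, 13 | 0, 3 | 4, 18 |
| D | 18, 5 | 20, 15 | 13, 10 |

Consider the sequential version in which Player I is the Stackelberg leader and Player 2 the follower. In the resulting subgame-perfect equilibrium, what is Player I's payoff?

Solve by backward induction (Player I leads).
- A: Player 2 compares 16, 17, 13 and picks c2; Player I would get 1.
- B: Player 2 compares 8, 7, 12 and picks c3; Player I would get 5.
- C: Player 2 compares 13, 3, 18 and picks c3; Player I would get 4.
- D: Player 2 compares 5, 15, 10 and picks c2; Player I would get 20.
Maximizing over 1, 5, 4, 20, Player I chooses D. Subgame-perfect outcome: (D, c2) with payoffs (20, 15).

20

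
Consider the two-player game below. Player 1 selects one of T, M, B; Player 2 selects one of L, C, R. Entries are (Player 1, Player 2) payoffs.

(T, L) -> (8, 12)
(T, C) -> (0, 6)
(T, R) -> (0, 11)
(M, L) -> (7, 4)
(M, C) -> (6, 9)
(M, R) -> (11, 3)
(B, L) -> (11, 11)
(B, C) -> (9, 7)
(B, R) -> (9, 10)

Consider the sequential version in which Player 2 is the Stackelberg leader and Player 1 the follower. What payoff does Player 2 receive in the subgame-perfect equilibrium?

Player 1 best-responds to each possible Player 2 move:
- L: BR = B, leader payoff 11.
- C: BR = B, leader payoff 7.
- R: BR = M, leader payoff 3.
Player 2's induced payoffs are 11, 7, 3, so Player 2 commits to L. Subgame-perfect outcome: (B, L) with payoffs (11, 11).

11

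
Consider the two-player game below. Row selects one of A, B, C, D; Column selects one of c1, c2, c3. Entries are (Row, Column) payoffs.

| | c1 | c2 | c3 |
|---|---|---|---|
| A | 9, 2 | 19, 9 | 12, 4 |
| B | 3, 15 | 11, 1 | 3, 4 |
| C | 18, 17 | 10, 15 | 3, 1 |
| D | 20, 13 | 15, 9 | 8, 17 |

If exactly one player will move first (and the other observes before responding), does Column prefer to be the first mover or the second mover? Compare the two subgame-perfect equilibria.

first

If Row leads: Column's best replies are A→c2, B→c1, C→c1, D→c3; Row's induced payoffs 19, 3, 18, 8; outcome (A, c2), payoffs (19, 9).
If Column leads: Row's best replies are c1→D, c2→A, c3→A; Column's induced payoffs 13, 9, 4; outcome (D, c1), payoffs (20, 13).
Column gets 13 moving first and 9 moving second, so Column prefers to move first.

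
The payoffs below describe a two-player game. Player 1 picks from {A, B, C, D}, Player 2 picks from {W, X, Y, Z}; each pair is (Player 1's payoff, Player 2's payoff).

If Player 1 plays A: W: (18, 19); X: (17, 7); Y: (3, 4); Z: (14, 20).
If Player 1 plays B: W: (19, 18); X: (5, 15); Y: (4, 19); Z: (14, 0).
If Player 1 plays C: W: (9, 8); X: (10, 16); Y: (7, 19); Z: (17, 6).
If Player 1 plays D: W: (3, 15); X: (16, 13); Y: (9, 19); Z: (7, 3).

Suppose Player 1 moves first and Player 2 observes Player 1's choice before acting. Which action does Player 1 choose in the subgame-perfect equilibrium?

A

Player 2 best-responds to each possible Player 1 move:
- A: Player 2 compares 19, 7, 4, 20 and picks Z; Player 1 would get 14.
- B: Player 2 compares 18, 15, 19, 0 and picks Y; Player 1 would get 4.
- C: Player 2 compares 8, 16, 19, 6 and picks Y; Player 1 would get 7.
- D: Player 2 compares 15, 13, 19, 3 and picks Y; Player 1 would get 9.
Player 1's induced payoffs are 14, 4, 7, 9, so Player 1 commits to A. Subgame-perfect outcome: (A, Z) with payoffs (14, 20).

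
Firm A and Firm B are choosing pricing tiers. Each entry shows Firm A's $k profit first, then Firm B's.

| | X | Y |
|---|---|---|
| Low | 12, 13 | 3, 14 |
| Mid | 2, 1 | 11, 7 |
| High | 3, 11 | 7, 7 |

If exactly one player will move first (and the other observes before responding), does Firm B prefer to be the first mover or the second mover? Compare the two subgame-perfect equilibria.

first

If Firm A leads: Firm B's best replies are Low→Y, Mid→Y, High→X; Firm A's induced payoffs 3, 11, 3; outcome (Mid, Y), payoffs (11, 7).
If Firm B leads: Firm A's best replies are X→Low, Y→Mid; Firm B's induced payoffs 13, 7; outcome (Low, X), payoffs (12, 13).
Firm B gets 13 moving first and 7 moving second, so Firm B prefers to move first.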